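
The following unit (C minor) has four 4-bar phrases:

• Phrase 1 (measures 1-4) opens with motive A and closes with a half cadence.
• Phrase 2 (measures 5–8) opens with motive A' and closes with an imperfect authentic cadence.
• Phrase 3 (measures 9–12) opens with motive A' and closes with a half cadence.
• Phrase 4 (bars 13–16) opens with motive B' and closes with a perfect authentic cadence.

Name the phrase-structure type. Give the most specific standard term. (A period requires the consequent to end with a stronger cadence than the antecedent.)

Four phrases in two halves: the first half (mm. 1–8) ends with an imperfect authentic cadence, the second (bars 9–16) with a perfect authentic cadence — a large antecedent–consequent pair, i.e. a double period.
Phrase 3 begins with the same material as phrase 1, making it parallel.

parallel double period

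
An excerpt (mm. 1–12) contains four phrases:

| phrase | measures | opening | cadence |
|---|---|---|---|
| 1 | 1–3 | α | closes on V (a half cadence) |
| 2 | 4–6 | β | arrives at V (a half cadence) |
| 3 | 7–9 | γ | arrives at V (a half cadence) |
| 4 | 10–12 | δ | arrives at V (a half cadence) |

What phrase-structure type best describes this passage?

Phrase 4 ends with a half cadence, no stronger than phrase 2's half cadence, so the four phrases do not form a double period; nor do phrases 3–4 duplicate 1–2, so it is not a repeated period. With no phrase reaching a conclusive cadence, the passage is a phrase group.

phrase group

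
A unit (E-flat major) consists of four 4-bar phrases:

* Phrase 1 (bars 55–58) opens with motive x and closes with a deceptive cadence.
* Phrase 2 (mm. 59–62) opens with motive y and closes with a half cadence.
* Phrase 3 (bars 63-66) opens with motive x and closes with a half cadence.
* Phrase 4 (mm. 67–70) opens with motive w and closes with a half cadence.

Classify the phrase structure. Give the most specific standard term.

Phrase 4 ends with a half cadence, no stronger than phrase 2's half cadence, so the four phrases do not form a double period; nor do phrases 3–4 duplicate 1–2, so it is not a repeated period. With no phrase reaching a conclusive cadence, the passage is a phrase group.

phrase group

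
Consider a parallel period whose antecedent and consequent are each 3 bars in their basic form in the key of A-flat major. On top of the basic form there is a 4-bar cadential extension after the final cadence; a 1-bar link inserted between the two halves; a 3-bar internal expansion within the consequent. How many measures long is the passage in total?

14 measures

Basic parallel period: 3 + 3 = 6 bars.
6 (basic form) + 4 (cadential extension) + 1 (link) + 3 (internal expansion) = 14.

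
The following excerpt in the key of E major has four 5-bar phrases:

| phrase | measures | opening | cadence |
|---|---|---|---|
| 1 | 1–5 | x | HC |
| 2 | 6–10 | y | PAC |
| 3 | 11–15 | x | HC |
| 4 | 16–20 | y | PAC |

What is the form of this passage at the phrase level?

The cadence pattern HC–PAC–HC–PAC is weak–strong twice, and phrases 3–4 restate phrases 1–2: a period heard twice, not a double period (which would end weakly at phrase 2).

repeated period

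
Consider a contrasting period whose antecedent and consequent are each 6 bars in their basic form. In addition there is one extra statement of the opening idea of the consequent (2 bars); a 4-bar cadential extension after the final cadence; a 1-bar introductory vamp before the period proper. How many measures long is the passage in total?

19 measures

Basic contrasting period: 6 + 6 = 12 bars.
12 (basic form) + 2 (extra statement) + 4 (cadential extension) + 1 (introduction) = 19.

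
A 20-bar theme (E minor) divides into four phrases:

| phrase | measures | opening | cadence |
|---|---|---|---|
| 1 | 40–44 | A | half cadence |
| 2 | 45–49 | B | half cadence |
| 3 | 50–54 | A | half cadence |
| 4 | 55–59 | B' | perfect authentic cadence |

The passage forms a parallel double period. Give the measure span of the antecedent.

measures 40–49

In a double period the first pair of phrases (ending half cadence) is the large antecedent and the second pair (ending perfect authentic cadence) is the large consequent; the antecedent is measures 40–49.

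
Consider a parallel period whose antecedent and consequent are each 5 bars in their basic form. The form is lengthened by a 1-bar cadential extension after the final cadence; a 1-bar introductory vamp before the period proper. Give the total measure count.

12 measures

Basic parallel period: 5 + 5 = 10 bars.
10 (basic form) + 1 (cadential extension) + 1 (introduction) = 12.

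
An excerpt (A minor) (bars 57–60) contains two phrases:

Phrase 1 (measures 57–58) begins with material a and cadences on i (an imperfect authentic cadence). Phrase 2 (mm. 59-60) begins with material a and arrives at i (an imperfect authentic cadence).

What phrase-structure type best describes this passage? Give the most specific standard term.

repeated phrase

Both phrases have the same opening (a) and the same cadence (imperfect authentic cadence): the second is a restatement, not a consequent, so this is a repeated phrase rather than a period.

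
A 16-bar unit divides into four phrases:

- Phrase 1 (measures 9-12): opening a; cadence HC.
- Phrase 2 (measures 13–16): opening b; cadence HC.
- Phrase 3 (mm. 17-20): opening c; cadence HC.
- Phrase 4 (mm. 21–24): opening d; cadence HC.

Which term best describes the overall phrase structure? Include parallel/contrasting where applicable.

Phrase 4 ends with a half cadence, no stronger than phrase 2's half cadence, so the four phrases do not form a double period; nor do phrases 3–4 duplicate 1–2, so it is not a repeated period. With no phrase reaching a conclusive cadence, the passage is a phrase group.

phrase group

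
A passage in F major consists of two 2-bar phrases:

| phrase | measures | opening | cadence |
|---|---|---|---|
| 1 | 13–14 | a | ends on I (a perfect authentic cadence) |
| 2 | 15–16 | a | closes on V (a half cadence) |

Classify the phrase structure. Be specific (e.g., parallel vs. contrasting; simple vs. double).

phrase group

The second phrase closes with a half cadence, which is not stronger than the first phrase's perfect authentic cadence; without a weak→strong cadential pair there is no antecedent–consequent relationship, so this is a phrase group rather than a period.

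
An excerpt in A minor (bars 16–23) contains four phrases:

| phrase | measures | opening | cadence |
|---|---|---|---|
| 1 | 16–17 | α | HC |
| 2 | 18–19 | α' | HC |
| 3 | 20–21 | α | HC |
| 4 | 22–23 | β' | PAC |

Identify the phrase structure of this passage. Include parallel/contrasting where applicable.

Four phrases in two halves: the first half (bars 16-19) ends with a half cadence, the second (mm. 20–23) with a perfect authentic cadence — a large antecedent–consequent pair, i.e. a double period.
Phrase 3 begins with the same material as phrase 1, making it parallel.

parallel double period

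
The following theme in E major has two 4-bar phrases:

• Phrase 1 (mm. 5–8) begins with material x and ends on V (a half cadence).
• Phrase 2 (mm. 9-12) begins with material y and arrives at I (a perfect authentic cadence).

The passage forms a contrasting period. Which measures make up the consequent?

measures 9–12

The phrase ending with the weaker cadence (half cadence) is the antecedent; the one ending more conclusively (perfect authentic cadence) is the consequent. The consequent is measures 9–12.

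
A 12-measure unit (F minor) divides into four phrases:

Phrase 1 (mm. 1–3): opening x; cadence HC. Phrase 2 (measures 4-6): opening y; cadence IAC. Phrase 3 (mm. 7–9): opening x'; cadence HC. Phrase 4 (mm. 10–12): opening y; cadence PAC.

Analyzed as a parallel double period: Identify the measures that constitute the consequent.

measures 7–12

In a double period the four phrases pair into a large antecedent (phrases 1–2, ending imperfect authentic cadence) and a large consequent (phrases 3–4, ending perfect authentic cadence). The consequent spans bars 7–12.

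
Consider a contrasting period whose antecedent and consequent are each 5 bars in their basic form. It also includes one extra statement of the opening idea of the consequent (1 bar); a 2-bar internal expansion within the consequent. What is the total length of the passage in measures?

13 measures

Basic contrasting period: 5 + 5 = 10 bars.
10 (basic form) + 1 (extra statement) + 2 (internal expansion) = 13.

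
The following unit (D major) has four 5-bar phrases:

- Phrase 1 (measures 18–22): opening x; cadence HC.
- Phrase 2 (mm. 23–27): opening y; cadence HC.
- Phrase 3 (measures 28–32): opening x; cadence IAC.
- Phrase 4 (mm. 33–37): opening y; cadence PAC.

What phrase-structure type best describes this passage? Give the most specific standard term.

parallel double period

Four phrases in two halves: the first half (measures 18-27) ends with a half cadence, the second (mm. 28–37) with a perfect authentic cadence — a large antecedent–consequent pair, i.e. a double period.
Phrase 3 begins with the same material as phrase 1, making it parallel.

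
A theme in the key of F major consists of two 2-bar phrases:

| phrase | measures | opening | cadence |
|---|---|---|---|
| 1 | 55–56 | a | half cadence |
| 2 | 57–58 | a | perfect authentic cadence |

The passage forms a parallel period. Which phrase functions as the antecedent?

The phrase ending with the weaker cadence (half cadence) is the antecedent; the one ending more conclusively (perfect authentic cadence) is the consequent. The antecedent is phrase 1.

phrase 1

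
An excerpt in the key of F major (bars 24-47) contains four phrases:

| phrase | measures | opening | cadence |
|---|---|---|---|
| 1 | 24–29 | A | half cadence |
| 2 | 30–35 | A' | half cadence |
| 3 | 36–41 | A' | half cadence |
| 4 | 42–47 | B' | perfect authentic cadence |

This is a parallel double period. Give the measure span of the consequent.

In a double period the first pair of phrases (ending half cadence) is the large antecedent and the second pair (ending perfect authentic cadence) is the large consequent; the consequent is measures 36–47.

measures 36–47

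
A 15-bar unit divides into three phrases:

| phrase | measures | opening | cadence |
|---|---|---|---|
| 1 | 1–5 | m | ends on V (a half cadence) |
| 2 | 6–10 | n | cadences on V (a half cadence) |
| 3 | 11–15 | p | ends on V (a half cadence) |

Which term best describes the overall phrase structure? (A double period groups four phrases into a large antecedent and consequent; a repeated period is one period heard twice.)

phrase group

The final phrase closes with a half cadence, which is not stronger than the preceding half cadence; the 3 phrases lack an overall antecedent–consequent design and so form a phrase group.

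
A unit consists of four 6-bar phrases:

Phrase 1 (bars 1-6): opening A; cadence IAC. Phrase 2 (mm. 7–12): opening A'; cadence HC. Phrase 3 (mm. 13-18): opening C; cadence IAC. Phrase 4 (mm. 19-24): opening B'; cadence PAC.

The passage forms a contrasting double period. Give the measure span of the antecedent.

In a double period the first pair of phrases (ending half cadence) is the large antecedent and the second pair (ending perfect authentic cadence) is the large consequent; the antecedent is measures 1–12.

measures 1–12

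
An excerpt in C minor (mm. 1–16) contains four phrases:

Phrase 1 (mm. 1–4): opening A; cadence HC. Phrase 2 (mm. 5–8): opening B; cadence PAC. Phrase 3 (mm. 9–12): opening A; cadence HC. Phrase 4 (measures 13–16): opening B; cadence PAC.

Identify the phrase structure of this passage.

The cadence pattern HC–PAC–HC–PAC is weak–strong twice, and phrases 3–4 restate phrases 1–2: a period heard twice, not a double period (which would end weakly at phrase 2).

repeated period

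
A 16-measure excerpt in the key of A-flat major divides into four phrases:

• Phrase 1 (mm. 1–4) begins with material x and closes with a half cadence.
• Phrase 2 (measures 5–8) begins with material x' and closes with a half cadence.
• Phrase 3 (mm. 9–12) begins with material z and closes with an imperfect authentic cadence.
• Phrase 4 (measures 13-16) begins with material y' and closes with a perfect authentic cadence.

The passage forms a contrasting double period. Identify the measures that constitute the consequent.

In a double period the four phrases pair into a large antecedent (phrases 1–2, ending half cadence) and a large consequent (phrases 3–4, ending perfect authentic cadence). The consequent spans measures 9-16.

measures 9–16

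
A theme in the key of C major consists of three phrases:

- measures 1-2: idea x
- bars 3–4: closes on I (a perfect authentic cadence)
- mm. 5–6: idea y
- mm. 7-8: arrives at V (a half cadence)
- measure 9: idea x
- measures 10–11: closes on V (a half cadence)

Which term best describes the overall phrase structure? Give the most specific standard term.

phrase group

The final phrase closes with a half cadence, which is not stronger than the preceding half cadence; the 3 phrases lack an overall antecedent–consequent design and so form a phrase group.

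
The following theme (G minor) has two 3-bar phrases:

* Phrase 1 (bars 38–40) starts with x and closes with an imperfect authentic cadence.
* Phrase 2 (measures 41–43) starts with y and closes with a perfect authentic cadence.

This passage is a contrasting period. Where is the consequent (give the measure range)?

The antecedent is the phrase ending with the weaker cadence (imperfect authentic cadence, phrase 1) and the consequent the one ending more conclusively (perfect authentic cadence, phrase 2); the consequent is bars 41-43.

measures 41–43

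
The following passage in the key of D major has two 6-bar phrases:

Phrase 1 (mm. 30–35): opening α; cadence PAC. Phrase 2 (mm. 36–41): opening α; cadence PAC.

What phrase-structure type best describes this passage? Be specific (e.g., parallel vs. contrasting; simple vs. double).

Both phrases have the same opening (α) and the same cadence (perfect authentic cadence): the second is a restatement, not a consequent, so this is a repeated phrase rather than a period.

repeated phrase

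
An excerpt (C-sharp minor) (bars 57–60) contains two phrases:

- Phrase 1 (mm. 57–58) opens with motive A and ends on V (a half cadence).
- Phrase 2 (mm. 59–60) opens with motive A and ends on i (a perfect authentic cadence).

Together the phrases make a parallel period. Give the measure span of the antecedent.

measures 57–58

The phrase ending with the weaker cadence (half cadence) is the antecedent; the one ending more conclusively (perfect authentic cadence) is the consequent. The antecedent is measures 57–58.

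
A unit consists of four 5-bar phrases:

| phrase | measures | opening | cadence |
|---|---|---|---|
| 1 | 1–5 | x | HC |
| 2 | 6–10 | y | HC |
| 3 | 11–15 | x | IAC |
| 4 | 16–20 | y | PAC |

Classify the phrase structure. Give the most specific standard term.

Four phrases in two halves: the first half (measures 1–10) ends with a half cadence, the second (mm. 11-20) with a perfect authentic cadence — a large antecedent–consequent pair, i.e. a double period.
Phrase 3 begins with the same material as phrase 1, making it parallel.

parallel double period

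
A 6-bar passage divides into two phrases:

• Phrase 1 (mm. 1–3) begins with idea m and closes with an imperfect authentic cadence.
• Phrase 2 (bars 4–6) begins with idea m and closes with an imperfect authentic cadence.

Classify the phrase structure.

repeated phrase

Both phrases have the same opening (m) and the same cadence (imperfect authentic cadence): the second is a restatement, not a consequent, so this is a repeated phrase rather than a period.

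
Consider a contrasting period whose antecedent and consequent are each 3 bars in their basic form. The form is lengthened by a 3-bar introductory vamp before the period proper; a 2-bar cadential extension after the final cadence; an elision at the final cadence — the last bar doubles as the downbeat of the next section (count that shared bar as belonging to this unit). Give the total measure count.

11 measures

Basic contrasting period: 3 + 3 = 6 bars.
6 (basic form) + 3 (introduction) + 2 (cadential extension) = 11.
The elision shares a bar with the next section but does not change this unit's count.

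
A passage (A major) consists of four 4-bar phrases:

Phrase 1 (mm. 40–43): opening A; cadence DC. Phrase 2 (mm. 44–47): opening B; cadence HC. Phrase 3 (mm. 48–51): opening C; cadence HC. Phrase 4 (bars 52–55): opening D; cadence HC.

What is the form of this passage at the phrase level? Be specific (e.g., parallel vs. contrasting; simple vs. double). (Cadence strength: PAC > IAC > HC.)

phrase group

Phrase 4 ends with a half cadence, no stronger than phrase 2's half cadence, so the four phrases do not form a double period; nor do phrases 3–4 duplicate 1–2, so it is not a repeated period. With no phrase reaching a conclusive cadence, the passage is a phrase group.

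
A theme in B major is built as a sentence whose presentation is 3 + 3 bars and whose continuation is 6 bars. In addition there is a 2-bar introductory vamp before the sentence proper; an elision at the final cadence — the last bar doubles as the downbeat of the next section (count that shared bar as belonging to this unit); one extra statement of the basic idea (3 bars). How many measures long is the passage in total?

17 measures

Basic sentence: 3 + 3 + 6 = 12 bars.
12 (basic form) + 2 (introduction) + 3 (extra statement) = 17.
The elision shares a bar with the next section but does not change this unit's count.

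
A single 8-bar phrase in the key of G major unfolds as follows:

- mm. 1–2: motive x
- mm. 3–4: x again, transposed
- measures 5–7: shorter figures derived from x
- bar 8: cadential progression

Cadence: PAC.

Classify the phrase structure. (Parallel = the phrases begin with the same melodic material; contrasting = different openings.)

Basic idea (measures 1–2) + its repetition (measures 3-4) form the presentation; fragmentation and cadence (bars 5-8) form the continuation — the 8-bar whole is a sentence.

sentence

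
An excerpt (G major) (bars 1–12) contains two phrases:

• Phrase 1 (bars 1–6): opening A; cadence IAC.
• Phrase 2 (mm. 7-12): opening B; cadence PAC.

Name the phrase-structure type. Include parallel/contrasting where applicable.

Phrase 1 ends with an imperfect authentic cadence (weaker) and phrase 2 with a perfect authentic cadence (stronger): antecedent + consequent = a period.
The two phrases open with different material (A / B), so the period is contrasting.

contrasting period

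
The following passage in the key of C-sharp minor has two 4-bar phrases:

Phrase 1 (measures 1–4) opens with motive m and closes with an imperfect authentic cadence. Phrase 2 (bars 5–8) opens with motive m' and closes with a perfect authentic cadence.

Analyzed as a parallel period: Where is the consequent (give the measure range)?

measures 5–8

The antecedent is the phrase ending with the weaker cadence (imperfect authentic cadence, phrase 1) and the consequent the one ending more conclusively (perfect authentic cadence, phrase 2); the consequent is bars 5–8.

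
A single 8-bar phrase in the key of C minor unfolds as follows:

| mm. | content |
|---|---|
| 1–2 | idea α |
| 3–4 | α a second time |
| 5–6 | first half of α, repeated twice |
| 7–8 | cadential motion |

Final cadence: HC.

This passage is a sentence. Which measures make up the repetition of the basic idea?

measures 3–4

The presentation of a sentence is the basic idea (mm. 1–2) plus its repetition (bars 3–4); the repetition of the basic idea is therefore mm. 3-4.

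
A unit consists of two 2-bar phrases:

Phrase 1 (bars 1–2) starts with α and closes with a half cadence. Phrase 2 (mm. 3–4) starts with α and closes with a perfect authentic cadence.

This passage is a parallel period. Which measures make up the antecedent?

measures 1–2

The antecedent is the phrase ending with the weaker cadence (half cadence, phrase 1) and the consequent the one ending more conclusively (perfect authentic cadence, phrase 2); the antecedent is mm. 1–2.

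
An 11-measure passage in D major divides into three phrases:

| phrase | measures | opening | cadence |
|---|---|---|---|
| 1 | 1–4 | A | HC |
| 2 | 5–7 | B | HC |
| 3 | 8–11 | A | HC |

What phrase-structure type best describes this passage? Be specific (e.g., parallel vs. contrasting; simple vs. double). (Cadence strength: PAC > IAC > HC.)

The final phrase closes with a half cadence, which is not stronger than the preceding half cadence; the 3 phrases lack an overall antecedent–consequent design and so form a phrase group.

phrase group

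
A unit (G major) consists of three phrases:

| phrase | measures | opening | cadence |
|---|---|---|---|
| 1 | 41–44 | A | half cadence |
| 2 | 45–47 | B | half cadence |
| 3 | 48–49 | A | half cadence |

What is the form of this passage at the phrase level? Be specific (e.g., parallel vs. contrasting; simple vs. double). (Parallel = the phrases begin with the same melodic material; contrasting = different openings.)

phrase group

The final phrase closes with a half cadence, which is not stronger than the preceding half cadence; the 3 phrases lack an overall antecedent–consequent design and so form a phrase group.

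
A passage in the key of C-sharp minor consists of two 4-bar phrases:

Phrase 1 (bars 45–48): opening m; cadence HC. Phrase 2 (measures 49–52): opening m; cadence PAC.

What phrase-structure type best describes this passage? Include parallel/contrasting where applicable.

parallel period

Phrase 1 ends with a half cadence (weaker) and phrase 2 with a perfect authentic cadence (stronger): antecedent + consequent = a period.
The two phrases open with the same material (m / m), so the period is parallel.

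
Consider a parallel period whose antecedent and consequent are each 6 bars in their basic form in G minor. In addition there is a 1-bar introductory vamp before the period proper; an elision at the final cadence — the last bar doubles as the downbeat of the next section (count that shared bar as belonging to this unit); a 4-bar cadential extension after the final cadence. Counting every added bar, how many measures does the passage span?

Basic parallel period: 6 + 6 = 12 bars.
12 (basic form) + 1 (introduction) + 4 (cadential extension) = 17.
The elision shares a bar with the next section but does not change this unit's count.

17 measures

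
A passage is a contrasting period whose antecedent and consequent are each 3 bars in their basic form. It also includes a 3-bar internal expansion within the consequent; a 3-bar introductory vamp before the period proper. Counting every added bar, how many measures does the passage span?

12 measures

Basic contrasting period: 3 + 3 = 6 bars.
6 (basic form) + 3 (internal expansion) + 3 (introduction) = 12.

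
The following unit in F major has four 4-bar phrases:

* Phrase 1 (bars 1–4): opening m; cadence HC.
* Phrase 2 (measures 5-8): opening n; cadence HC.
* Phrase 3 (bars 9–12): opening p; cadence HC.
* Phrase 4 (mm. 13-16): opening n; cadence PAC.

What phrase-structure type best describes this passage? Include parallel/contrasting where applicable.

contrasting double period

Four phrases in two halves: the first half (bars 1–8) ends with a half cadence, the second (mm. 9–16) with a perfect authentic cadence — a large antecedent–consequent pair, i.e. a double period.
Phrase 3 begins with different material from phrase 1, making it contrasting.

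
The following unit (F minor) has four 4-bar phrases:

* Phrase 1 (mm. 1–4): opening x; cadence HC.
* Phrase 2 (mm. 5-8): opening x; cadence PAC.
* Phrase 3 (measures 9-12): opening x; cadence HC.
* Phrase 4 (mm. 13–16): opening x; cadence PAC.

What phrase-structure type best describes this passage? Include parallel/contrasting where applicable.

repeated period

The cadence pattern HC–PAC–HC–PAC is weak–strong twice, and phrases 3–4 restate phrases 1–2: a period heard twice, not a double period (which would end weakly at phrase 2).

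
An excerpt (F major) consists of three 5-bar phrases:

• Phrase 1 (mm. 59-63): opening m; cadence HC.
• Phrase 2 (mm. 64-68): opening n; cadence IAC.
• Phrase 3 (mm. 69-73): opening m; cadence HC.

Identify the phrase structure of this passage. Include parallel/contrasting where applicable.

phrase group

The final phrase closes with a half cadence, which is not stronger than the preceding imperfect authentic cadence; the 3 phrases lack an overall antecedent–consequent design and so form a phrase group.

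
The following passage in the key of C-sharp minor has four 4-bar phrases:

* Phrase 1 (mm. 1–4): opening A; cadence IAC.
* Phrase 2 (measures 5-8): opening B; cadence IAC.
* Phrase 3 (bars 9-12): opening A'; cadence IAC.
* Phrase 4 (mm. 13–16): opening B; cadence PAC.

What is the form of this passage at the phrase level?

Four phrases in two halves: the first half (mm. 1–8) ends with an imperfect authentic cadence, the second (measures 9-16) with a perfect authentic cadence — a large antecedent–consequent pair, i.e. a double period.
Phrase 3 begins with the same material as phrase 1, making it parallel.

parallel double period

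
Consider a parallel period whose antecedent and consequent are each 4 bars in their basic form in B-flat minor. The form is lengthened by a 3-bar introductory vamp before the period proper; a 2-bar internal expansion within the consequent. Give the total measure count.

13 measures

Basic parallel period: 4 + 4 = 8 bars.
8 (basic form) + 3 (introduction) + 2 (internal expansion) = 13.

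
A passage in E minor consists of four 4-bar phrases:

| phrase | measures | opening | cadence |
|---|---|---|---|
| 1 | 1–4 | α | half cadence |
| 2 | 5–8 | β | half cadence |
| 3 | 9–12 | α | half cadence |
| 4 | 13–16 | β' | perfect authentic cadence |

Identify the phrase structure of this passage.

parallel double period

Four phrases in two halves: the first half (mm. 1–8) ends with a half cadence, the second (mm. 9–16) with a perfect authentic cadence — a large antecedent–consequent pair, i.e. a double period.
Phrase 3 begins with the same material as phrase 1, making it parallel.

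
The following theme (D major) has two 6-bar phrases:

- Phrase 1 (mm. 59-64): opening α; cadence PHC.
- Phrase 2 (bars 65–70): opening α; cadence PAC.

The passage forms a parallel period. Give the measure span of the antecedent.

The phrase ending with the weaker cadence (Phrygian half cadence) is the antecedent; the one ending more conclusively (perfect authentic cadence) is the consequent. The antecedent is measures 59–64.

measures 59–64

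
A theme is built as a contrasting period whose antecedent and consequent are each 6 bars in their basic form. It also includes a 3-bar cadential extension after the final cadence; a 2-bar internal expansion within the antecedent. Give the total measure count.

17 measures

Basic contrasting period: 6 + 6 = 12 bars.
12 (basic form) + 3 (cadential extension) + 2 (internal expansion) = 17.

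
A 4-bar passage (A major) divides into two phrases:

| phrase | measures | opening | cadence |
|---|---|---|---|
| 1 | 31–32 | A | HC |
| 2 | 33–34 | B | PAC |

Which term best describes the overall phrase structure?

Phrase 1 ends with a half cadence (weaker) and phrase 2 with a perfect authentic cadence (stronger): antecedent + consequent = a period.
The two phrases open with different material (A / B), so the period is contrasting.

contrasting period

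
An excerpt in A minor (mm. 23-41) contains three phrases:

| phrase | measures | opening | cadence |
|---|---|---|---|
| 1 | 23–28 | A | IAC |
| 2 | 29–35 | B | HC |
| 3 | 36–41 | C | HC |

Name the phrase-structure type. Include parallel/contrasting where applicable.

phrase group

The final phrase closes with a half cadence, which is not stronger than the preceding half cadence; the 3 phrases lack an overall antecedent–consequent design and so form a phrase group.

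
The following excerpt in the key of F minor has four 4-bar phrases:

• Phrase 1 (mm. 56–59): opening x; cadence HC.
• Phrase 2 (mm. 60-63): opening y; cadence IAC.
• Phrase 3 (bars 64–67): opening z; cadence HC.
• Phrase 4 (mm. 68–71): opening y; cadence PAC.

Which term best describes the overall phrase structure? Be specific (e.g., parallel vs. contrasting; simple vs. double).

contrasting double period

Four phrases in two halves: the first half (mm. 56-63) ends with an imperfect authentic cadence, the second (mm. 64–71) with a perfect authentic cadence — a large antecedent–consequent pair, i.e. a double period.
Phrase 3 begins with different material from phrase 1, making it contrasting.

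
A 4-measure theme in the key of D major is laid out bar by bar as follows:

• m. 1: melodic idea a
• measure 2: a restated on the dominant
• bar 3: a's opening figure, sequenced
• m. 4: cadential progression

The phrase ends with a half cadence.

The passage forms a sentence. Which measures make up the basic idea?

The presentation of a sentence is the basic idea (bar 1) plus its repetition (m. 2); the basic idea is therefore bar 1.

measures 1–1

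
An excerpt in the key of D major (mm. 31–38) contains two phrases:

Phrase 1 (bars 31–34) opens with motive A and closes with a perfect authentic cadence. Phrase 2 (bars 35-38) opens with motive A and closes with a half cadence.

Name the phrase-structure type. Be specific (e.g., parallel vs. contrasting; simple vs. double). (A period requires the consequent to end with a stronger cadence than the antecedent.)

phrase group

The second phrase closes with a half cadence, which is not stronger than the first phrase's perfect authentic cadence; without a weak→strong cadential pair there is no antecedent–consequent relationship, so this is a phrase group rather than a period.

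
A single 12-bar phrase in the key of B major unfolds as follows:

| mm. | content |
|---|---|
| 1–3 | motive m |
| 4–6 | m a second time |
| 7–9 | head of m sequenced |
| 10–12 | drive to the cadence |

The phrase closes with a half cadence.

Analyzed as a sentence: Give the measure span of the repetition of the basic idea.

measures 4–6

The presentation of a sentence is the basic idea (mm. 1–3) plus its repetition (measures 4-6); the repetition of the basic idea is therefore mm. 4–6.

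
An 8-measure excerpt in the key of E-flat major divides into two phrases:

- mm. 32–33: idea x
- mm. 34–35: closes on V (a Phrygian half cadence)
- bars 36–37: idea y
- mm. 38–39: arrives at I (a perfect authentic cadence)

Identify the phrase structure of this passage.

contrasting period

Phrase 1 ends with a Phrygian half cadence (weaker) and phrase 2 with a perfect authentic cadence (stronger): antecedent + consequent = a period.
The two phrases open with different material (x / y), so the period is contrasting.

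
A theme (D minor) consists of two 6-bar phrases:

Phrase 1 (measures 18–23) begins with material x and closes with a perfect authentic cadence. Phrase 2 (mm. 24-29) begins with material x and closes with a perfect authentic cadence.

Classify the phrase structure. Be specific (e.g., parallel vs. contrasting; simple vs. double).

Both phrases have the same opening (x) and the same cadence (perfect authentic cadence): the second is a restatement, not a consequent, so this is a repeated phrase rather than a period.

repeated phrase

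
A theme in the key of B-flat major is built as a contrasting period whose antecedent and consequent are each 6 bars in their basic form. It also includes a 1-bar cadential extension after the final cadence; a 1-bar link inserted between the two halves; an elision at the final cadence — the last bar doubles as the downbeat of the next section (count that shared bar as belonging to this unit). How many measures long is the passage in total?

14 measures

Basic contrasting period: 6 + 6 = 12 bars.
12 (basic form) + 1 (cadential extension) + 1 (link) = 14.
The elision shares a bar with the next section but does not change this unit's count.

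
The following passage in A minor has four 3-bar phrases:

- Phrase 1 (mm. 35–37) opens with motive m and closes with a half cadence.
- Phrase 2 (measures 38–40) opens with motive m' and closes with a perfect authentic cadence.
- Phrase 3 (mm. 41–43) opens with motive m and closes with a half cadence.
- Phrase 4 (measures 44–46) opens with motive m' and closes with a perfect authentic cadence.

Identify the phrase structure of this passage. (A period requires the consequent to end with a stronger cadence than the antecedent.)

repeated period

The cadence pattern HC–PAC–HC–PAC is weak–strong twice, and phrases 3–4 restate phrases 1–2: a period heard twice, not a double period (which would end weakly at phrase 2).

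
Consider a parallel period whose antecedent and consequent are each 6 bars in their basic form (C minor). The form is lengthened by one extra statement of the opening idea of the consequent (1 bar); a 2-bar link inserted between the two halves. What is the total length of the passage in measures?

Basic parallel period: 6 + 6 = 12 bars.
12 (basic form) + 1 (extra statement) + 2 (link) = 15.

15 measures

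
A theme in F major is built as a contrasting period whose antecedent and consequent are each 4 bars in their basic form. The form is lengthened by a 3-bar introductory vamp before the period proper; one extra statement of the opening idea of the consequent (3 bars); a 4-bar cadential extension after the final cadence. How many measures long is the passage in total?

Basic contrasting period: 4 + 4 = 8 bars.
8 (basic form) + 3 (introduction) + 3 (extra statement) + 4 (cadential extension) = 18.

18 measures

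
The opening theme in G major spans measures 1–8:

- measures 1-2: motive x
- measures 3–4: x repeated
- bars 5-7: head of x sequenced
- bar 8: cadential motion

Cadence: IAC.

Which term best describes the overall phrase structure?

Basic idea (mm. 1-2) + its repetition (mm. 3–4) form the presentation; fragmentation and cadence (mm. 5–8) form the continuation — the 8-bar whole is a sentence.

sentence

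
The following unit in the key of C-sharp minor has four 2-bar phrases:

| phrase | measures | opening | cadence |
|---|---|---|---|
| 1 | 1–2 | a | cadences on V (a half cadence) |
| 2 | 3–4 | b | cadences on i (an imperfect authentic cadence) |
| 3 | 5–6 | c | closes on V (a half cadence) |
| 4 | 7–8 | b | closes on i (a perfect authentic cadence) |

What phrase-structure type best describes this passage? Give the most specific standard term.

contrasting double period

Four phrases in two halves: the first half (mm. 1-4) ends with an imperfect authentic cadence, the second (mm. 5–8) with a perfect authentic cadence — a large antecedent–consequent pair, i.e. a double period.
Phrase 3 begins with different material from phrase 1, making it contrasting.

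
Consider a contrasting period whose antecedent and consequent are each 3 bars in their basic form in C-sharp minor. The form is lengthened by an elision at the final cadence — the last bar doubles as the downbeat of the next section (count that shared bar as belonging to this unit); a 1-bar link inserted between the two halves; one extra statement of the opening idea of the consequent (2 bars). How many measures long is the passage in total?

9 measures

Basic contrasting period: 3 + 3 = 6 bars.
6 (basic form) + 1 (link) + 2 (extra statement) = 9.
The elision shares a bar with the next section but does not change this unit's count.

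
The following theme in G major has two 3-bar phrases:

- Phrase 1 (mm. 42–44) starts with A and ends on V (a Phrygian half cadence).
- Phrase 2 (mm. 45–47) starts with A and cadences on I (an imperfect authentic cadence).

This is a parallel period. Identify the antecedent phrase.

The phrase ending with the weaker cadence (Phrygian half cadence) is the antecedent; the one ending more conclusively (imperfect authentic cadence) is the consequent. The antecedent is phrase 1.

phrase 1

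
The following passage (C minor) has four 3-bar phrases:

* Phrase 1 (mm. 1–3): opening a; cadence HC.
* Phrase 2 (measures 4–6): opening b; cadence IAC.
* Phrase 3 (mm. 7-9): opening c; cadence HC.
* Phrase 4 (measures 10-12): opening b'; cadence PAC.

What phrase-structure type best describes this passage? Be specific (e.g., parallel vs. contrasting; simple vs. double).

contrasting double period

Four phrases in two halves: the first half (mm. 1–6) ends with an imperfect authentic cadence, the second (mm. 7–12) with a perfect authentic cadence — a large antecedent–consequent pair, i.e. a double period.
Phrase 3 begins with different material from phrase 1, making it contrasting.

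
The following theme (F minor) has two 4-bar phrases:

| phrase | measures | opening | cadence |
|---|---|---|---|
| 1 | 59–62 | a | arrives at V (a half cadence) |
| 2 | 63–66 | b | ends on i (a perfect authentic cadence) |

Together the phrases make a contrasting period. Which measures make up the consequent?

measures 63–66

The phrase ending with the weaker cadence (half cadence) is the antecedent; the one ending more conclusively (perfect authentic cadence) is the consequent. The consequent is measures 63–66.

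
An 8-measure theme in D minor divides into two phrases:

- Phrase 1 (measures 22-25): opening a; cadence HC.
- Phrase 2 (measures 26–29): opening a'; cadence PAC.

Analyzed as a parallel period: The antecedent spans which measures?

measures 22–25

The antecedent is the phrase ending with the weaker cadence (half cadence, phrase 1) and the consequent the one ending more conclusively (perfect authentic cadence, phrase 2); the antecedent is bars 22–25.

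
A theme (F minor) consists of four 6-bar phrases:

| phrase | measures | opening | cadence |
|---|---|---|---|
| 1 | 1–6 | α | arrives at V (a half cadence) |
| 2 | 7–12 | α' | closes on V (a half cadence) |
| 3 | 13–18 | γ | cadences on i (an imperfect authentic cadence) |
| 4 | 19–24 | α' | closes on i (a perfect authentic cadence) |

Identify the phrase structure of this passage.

Four phrases in two halves: the first half (mm. 1-12) ends with a half cadence, the second (mm. 13-24) with a perfect authentic cadence — a large antecedent–consequent pair, i.e. a double period.
Phrase 3 begins with different material from phrase 1, making it contrasting.

contrasting double period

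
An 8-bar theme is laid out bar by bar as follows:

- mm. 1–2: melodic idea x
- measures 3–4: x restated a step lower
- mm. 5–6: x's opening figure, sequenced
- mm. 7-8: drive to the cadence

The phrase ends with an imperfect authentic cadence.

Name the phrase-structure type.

Basic idea (mm. 1–2) + its repetition (mm. 3–4) form the presentation; fragmentation and cadence (mm. 5–8) form the continuation — the 8-bar whole is a sentence.

sentence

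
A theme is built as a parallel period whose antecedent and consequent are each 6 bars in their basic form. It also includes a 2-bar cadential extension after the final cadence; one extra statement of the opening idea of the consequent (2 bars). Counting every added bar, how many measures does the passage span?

Basic parallel period: 6 + 6 = 12 bars.
12 (basic form) + 2 (cadential extension) + 2 (extra statement) = 16.

16 measures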